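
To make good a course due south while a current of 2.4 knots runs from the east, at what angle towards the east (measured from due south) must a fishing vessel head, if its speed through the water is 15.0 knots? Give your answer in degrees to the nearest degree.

9°

The current pushes perpendicular to the desired track; the heading must have a component into the current equal to 2.4 knots: 15.0 sin θ = 2.4.
sin θ = 0.1600, so θ = 9.207°.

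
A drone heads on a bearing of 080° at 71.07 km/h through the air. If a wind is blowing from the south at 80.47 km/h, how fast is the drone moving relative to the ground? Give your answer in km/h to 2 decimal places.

116.24 km/h

Taking east as x and north as y: velocity relative to the air = (69.990, 12.341) km/h; the air relative to ground = (0.000, 80.470) km/h.
Velocity relative to ground = (69.990, 12.341) + (0.000, 80.470) = (69.990, 92.811) km/h.
Speed = |(69.990, 92.811)| = 116.244 km/h.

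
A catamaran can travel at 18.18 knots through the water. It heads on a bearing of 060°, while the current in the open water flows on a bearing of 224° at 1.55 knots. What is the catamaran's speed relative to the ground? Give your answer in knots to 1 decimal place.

16.7 knots

Taking east as x and north as y: velocity relative to the water = (15.744, 9.090) knots; the water relative to ground = (-1.077, -1.115) knots.
Velocity relative to ground = (15.744, 9.090) + (-1.077, -1.115) = (14.668, 7.975) knots.
Speed = |(14.668, 7.975)| = 16.696 knots.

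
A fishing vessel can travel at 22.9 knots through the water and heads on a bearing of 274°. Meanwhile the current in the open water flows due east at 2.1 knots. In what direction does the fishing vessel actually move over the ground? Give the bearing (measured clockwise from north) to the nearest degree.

Taking east as x and north as y: velocity relative to the water = (-22.844, 1.597) knots; the water relative to ground = (2.100, 0.000) knots.
Velocity relative to ground = (-22.844, 1.597) + (2.100, 0.000) = (-20.744, 1.597) knots.
Bearing = atan2(-20.74, 1.60) = 274.40° clockwise from north.

274°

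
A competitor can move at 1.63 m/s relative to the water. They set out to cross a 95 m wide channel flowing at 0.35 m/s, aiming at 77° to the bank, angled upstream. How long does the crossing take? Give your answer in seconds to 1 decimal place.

The component of the competitor's velocity perpendicular to the bank is 1.63 × sin 77° = 1.588 m/s.
The flow acts along the bank and has no component across it.
Time = 95 / 1.588 = 59.815 s.

59.8 s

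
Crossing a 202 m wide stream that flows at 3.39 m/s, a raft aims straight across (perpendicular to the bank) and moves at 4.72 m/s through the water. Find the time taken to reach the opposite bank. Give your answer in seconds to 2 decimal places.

The component of the raft's velocity perpendicular to the bank is 4.72 m/s.
Only the cross-stream component determines the crossing time; the current contributes nothing perpendicular to the bank.
Time = 202 / 4.720 = 42.797 s.

42.80 s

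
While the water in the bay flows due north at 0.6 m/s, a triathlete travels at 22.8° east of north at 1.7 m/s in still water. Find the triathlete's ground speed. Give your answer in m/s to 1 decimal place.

Taking east as x and north as y: velocity relative to the water = (0.659, 1.567) m/s; the water relative to ground = (0.000, 0.600) m/s.
Velocity relative to ground = (0.659, 1.567) + (0.000, 0.600) = (0.659, 2.167) m/s.
Speed = |(0.659, 2.167)| = 2.265 m/s.

2.3 m/s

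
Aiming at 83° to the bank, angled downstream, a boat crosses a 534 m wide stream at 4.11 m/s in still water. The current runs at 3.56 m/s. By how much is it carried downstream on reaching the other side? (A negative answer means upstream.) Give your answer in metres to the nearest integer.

532 m

Perpendicular speed = 4.079 m/s; crossing time = 534 / 4.079 = 130.903 s.
Net downstream speed = 4.061 m/s.
Drift = 4.061 × 130.903 = 531.581 m (downstream).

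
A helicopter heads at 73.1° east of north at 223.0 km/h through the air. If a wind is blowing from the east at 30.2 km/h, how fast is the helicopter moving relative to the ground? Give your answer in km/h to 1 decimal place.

194.3 km/h

Taking east as x and north as y: velocity relative to the air = (213.369, 64.827) km/h; the air relative to ground = (-30.200, 0.000) km/h.
Velocity relative to ground = (213.369, 64.827) + (-30.200, 0.000) = (183.169, 64.827) km/h.
Speed = |(183.169, 64.827)| = 194.303 km/h.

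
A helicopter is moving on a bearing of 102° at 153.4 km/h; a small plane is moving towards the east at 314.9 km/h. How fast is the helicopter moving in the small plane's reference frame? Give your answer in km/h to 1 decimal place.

167.9 km/h

Taking east as x and north as y: helicopter velocity = (150.048, -31.894) km/h; small plane velocity = (314.900, 0.000) km/h.
Velocity of helicopter relative to small plane = (150.048, -31.894) − (314.900, 0.000) = (-164.852, -31.894) km/h.
Magnitude = |(-164.852, -31.894)| = 167.909 km/h.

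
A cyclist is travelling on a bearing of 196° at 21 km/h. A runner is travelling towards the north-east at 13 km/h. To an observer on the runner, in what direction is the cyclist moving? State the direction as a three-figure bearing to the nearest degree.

207°

Taking east as x and north as y: cyclist velocity = (-5.788, -20.186) km/h; runner velocity = (9.192, 9.192) km/h.
Velocity of cyclist relative to runner = (-5.788, -20.186) − (9.192, 9.192) = (-14.981, -29.379) km/h.
Bearing = atan2(-14.98, -29.38) = 207.02° clockwise from north.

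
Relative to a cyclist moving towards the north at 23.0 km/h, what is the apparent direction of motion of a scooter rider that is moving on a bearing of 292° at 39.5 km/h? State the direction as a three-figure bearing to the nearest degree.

257°

Taking east as x and north as y: scooter rider velocity = (-36.624, 14.797) km/h; cyclist velocity = (0.000, 23.000) km/h.
Velocity of scooter rider relative to cyclist = (-36.624, 14.797) − (0.000, 23.000) = (-36.624, -8.203) km/h.
Bearing = atan2(-36.62, -8.20) = 257.38° clockwise from north.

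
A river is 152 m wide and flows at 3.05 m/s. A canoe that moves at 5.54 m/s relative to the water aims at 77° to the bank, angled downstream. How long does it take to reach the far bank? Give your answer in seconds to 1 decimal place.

28.2 s

The component of the canoe's velocity perpendicular to the bank is 5.54 × sin 77° = 5.398 m/s.
The flow acts along the bank and has no component across it.
Time = 152 / 5.398 = 28.159 s.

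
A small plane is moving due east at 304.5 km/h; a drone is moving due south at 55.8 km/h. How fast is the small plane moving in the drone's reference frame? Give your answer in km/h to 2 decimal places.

Taking east as x and north as y: small plane velocity = (304.500, 0.000) km/h; drone velocity = (0.000, -55.800) km/h.
Velocity of small plane relative to drone = (304.500, 0.000) − (0.000, -55.800) = (304.500, 55.800) km/h.
Magnitude = |(304.500, 55.800)| = 309.570 km/h.

309.57 km/h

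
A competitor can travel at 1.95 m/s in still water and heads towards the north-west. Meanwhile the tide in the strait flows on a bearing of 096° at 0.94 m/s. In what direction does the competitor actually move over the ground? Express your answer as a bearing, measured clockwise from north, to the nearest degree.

341°

Taking east as x and north as y: velocity relative to the water = (-1.379, 1.379) m/s; the water relative to ground = (0.935, -0.098) m/s.
Velocity relative to ground = (-1.379, 1.379) + (0.935, -0.098) = (-0.444, 1.281) m/s.
Bearing = atan2(-0.44, 1.28) = 340.88° clockwise from north.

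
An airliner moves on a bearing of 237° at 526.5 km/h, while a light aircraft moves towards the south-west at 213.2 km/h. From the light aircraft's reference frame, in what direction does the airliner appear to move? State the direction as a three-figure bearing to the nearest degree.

245°

Taking east as x and north as y: airliner velocity = (-441.560, -286.752) km/h; light aircraft velocity = (-150.755, -150.755) km/h.
Velocity of airliner relative to light aircraft = (-441.560, -286.752) − (-150.755, -150.755) = (-290.805, -135.997) km/h.
Bearing = atan2(-290.80, -136.00) = 244.94° clockwise from north.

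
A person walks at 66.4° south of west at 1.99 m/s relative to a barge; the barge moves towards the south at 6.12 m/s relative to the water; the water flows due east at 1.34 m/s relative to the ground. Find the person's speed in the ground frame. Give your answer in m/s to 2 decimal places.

7.96 m/s

In east/north components (m/s): person relative to barge = (-0.797, -1.824); barge relative to water = (0.000, -6.120); water relative to ground = (1.340, 0.000).
Sum = (0.543, -7.944) m/s.
Speed = |(0.543, -7.944)| = 7.962 m/s.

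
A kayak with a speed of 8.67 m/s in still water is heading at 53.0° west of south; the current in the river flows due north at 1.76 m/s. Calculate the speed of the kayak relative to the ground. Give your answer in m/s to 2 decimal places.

Taking east as x and north as y: velocity relative to the water = (-6.924, -5.218) m/s; the water relative to ground = (0.000, 1.760) m/s.
Velocity relative to ground = (-6.924, -5.218) + (0.000, 1.760) = (-6.924, -3.458) m/s.
Speed = |(-6.924, -3.458)| = 7.740 m/s.

7.74 m/s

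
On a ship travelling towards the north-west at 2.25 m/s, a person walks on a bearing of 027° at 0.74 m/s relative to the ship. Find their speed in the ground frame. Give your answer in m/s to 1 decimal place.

Taking east as x and north as y: ship velocity = (-1.591, 1.591) m/s; person velocity relative to ship = (0.336, 0.659) m/s.
Velocity relative to ground = (-1.591, 1.591) + (0.336, 0.659) = (-1.255, 2.250) m/s.
Speed = |(-1.255, 2.250)| = 2.577 m/s.

2.6 m/s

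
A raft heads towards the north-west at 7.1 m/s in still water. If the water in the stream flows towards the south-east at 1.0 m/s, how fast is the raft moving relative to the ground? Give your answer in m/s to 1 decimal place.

6.1 m/s

Taking east as x and north as y: velocity relative to the water = (-5.020, 5.020) m/s; the water relative to ground = (0.707, -0.707) m/s.
Velocity relative to ground = (-5.020, 5.020) + (0.707, -0.707) = (-4.313, 4.313) m/s.
Speed = |(-4.313, 4.313)| = 6.100 m/s.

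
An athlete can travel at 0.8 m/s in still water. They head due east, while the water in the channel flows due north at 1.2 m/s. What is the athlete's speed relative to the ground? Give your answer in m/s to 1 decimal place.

1.4 m/s

Taking east as x and north as y: velocity relative to the water = (0.800, 0.000) m/s; the water relative to ground = (0.000, 1.200) m/s.
Velocity relative to ground = (0.800, 0.000) + (0.000, 1.200) = (0.800, 1.200) m/s.
Speed = |(0.800, 1.200)| = 1.442 m/s.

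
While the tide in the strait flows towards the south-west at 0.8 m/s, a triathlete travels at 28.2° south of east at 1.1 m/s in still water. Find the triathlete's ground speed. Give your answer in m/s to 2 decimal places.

1.16 m/s

Taking east as x and north as y: velocity relative to the water = (0.969, -0.520) m/s; the water relative to ground = (-0.566, -0.566) m/s.
Velocity relative to ground = (0.969, -0.520) + (-0.566, -0.566) = (0.404, -1.085) m/s.
Speed = |(0.404, -1.085)| = 1.158 m/s.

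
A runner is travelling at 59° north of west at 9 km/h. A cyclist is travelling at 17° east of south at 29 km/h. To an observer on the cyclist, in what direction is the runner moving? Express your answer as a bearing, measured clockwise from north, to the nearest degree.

Taking east as x and north as y: runner velocity = (-4.635, 7.715) km/h; cyclist velocity = (8.479, -27.733) km/h.
Velocity of runner relative to cyclist = (-4.635, 7.715) − (8.479, -27.733) = (-13.114, 35.447) km/h.
Bearing = atan2(-13.11, 35.45) = 339.70° clockwise from north.

340°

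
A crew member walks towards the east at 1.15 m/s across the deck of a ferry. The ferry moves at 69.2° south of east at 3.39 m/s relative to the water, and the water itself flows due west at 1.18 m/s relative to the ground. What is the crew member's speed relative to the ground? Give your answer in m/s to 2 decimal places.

In east/north components (m/s): crew member relative to ferry = (1.150, 0.000); ferry relative to water = (1.204, -3.169); water relative to ground = (-1.180, 0.000).
Sum = (1.174, -3.169) m/s.
Speed = |(1.174, -3.169)| = 3.379 m/s.

3.38 m/s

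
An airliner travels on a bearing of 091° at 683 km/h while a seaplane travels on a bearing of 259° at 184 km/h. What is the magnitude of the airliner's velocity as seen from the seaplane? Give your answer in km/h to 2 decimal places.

Taking east as x and north as y: airliner velocity = (682.896, -11.920) km/h; seaplane velocity = (-180.619, -35.109) km/h.
Velocity of airliner relative to seaplane = (682.896, -11.920) − (-180.619, -35.109) = (863.515, 23.189) km/h.
Magnitude = |(863.515, 23.189)| = 863.827 km/h.

863.83 km/h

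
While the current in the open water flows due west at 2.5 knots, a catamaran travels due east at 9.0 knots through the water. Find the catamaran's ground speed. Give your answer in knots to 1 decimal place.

6.5 knots

Taking east as x and north as y: velocity relative to the water = (9.000, 0.000) knots; the water relative to ground = (-2.500, 0.000) knots.
Velocity relative to ground = (9.000, 0.000) + (-2.500, 0.000) = (6.500, 0.000) knots.
Speed = |(6.500, 0.000)| = 6.500 knots.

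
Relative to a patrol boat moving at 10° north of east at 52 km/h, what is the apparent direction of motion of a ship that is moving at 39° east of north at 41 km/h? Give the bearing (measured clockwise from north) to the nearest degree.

312°

Taking east as x and north as y: ship velocity = (25.802, 31.863) km/h; patrol boat velocity = (51.210, 9.030) km/h.
Velocity of ship relative to patrol boat = (25.802, 31.863) − (51.210, 9.030) = (-25.408, 22.833) km/h.
Bearing = atan2(-25.41, 22.83) = 311.95° clockwise from north.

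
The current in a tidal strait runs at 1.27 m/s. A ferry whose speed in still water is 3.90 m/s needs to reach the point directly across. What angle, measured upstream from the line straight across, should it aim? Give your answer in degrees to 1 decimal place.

To cancel the current, the upstream component of the ferry's velocity must equal the flow: 3.90 sin θ = 1.27.
sin θ = 1.27 / 3.90 = 0.3256.
θ = arcsin(0.3256) = 19.004°.

19.0°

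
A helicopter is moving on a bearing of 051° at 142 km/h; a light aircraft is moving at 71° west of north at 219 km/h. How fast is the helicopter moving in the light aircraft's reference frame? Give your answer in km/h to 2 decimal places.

Taking east as x and north as y: helicopter velocity = (110.355, 89.363) km/h; light aircraft velocity = (-207.069, 71.299) km/h.
Velocity of helicopter relative to light aircraft = (110.355, 89.363) − (-207.069, 71.299) = (317.423, 18.064) km/h.
Magnitude = |(317.423, 18.064)| = 317.937 km/h.

317.94 km/h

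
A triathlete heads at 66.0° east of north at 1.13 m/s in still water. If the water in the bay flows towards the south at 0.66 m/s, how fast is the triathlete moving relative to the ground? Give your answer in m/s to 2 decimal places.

1.05 m/s

Taking east as x and north as y: velocity relative to the water = (1.032, 0.460) m/s; the water relative to ground = (0.000, -0.660) m/s.
Velocity relative to ground = (1.032, 0.460) + (0.000, -0.660) = (1.032, -0.200) m/s.
Speed = |(1.032, -0.200)| = 1.052 m/s.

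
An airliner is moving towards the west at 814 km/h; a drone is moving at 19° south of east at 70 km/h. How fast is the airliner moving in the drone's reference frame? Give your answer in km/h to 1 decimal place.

880.5 km/h

Taking east as x and north as y: airliner velocity = (-814.000, 0.000) km/h; drone velocity = (66.186, -22.790) km/h.
Velocity of airliner relative to drone = (-814.000, 0.000) − (66.186, -22.790) = (-880.186, 22.790) km/h.
Magnitude = |(-880.186, 22.790)| = 880.481 km/h.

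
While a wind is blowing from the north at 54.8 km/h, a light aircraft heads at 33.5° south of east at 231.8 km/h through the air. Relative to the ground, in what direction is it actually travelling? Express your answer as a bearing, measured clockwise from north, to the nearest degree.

133°

Taking east as x and north as y: velocity relative to the air = (193.295, -127.939) km/h; the air relative to ground = (0.000, -54.800) km/h.
Velocity relative to ground = (193.295, -127.939) + (0.000, -54.800) = (193.295, -182.739) km/h.
Bearing = atan2(193.29, -182.74) = 133.39° clockwise from north.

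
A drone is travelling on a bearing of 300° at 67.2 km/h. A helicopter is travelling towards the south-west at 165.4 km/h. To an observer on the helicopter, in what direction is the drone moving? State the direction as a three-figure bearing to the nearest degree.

Taking east as x and north as y: drone velocity = (-58.197, 33.600) km/h; helicopter velocity = (-116.955, -116.955) km/h.
Velocity of drone relative to helicopter = (-58.197, 33.600) − (-116.955, -116.955) = (58.759, 150.555) km/h.
Bearing = atan2(58.76, 150.56) = 21.32° clockwise from north.

021°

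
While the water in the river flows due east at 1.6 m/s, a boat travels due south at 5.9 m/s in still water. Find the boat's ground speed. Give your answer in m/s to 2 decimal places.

6.11 m/s

Taking east as x and north as y: velocity relative to the water = (0.000, -5.900) m/s; the water relative to ground = (1.600, 0.000) m/s.
Velocity relative to ground = (0.000, -5.900) + (1.600, 0.000) = (1.600, -5.900) m/s.
Speed = |(1.600, -5.900)| = 6.113 m/s.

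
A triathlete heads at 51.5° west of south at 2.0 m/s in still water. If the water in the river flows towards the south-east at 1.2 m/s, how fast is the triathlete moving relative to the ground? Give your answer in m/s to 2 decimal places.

2.21 m/s

Taking east as x and north as y: velocity relative to the water = (-1.565, -1.245) m/s; the water relative to ground = (0.849, -0.849) m/s.
Velocity relative to ground = (-1.565, -1.245) + (0.849, -0.849) = (-0.717, -2.094) m/s.
Speed = |(-0.717, -2.094)| = 2.213 m/s.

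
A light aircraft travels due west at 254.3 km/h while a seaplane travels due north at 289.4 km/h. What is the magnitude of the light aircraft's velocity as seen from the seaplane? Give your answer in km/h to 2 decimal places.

Taking east as x and north as y: light aircraft velocity = (-254.300, 0.000) km/h; seaplane velocity = (0.000, 289.400) km/h.
Velocity of light aircraft relative to seaplane = (-254.300, 0.000) − (0.000, 289.400) = (-254.300, -289.400) km/h.
Magnitude = |(-254.300, -289.400)| = 385.254 km/h.

385.25 km/h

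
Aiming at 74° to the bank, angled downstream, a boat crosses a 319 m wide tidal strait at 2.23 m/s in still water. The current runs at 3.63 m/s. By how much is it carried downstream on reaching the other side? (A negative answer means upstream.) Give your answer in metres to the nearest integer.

Perpendicular speed = 2.144 m/s; crossing time = 319 / 2.144 = 148.814 s.
Net downstream speed = 4.245 m/s.
Drift = 4.245 × 148.814 = 631.667 m (downstream).

632 m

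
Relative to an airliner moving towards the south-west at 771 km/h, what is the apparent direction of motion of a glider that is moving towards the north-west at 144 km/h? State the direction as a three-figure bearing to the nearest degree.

Taking east as x and north as y: glider velocity = (-101.823, 101.823) km/h; airliner velocity = (-545.179, -545.179) km/h.
Velocity of glider relative to airliner = (-101.823, 101.823) − (-545.179, -545.179) = (443.356, 647.003) km/h.
Bearing = atan2(443.36, 647.00) = 34.42° clockwise from north.

034°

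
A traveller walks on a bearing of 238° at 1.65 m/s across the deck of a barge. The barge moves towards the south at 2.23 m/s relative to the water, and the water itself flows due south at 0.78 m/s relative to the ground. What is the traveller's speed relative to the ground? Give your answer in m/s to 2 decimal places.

4.13 m/s

In east/north components (m/s): traveller relative to barge = (-1.399, -0.874); barge relative to water = (0.000, -2.230); water relative to ground = (0.000, -0.780).
Sum = (-1.399, -3.884) m/s.
Speed = |(-1.399, -3.884)| = 4.129 m/s.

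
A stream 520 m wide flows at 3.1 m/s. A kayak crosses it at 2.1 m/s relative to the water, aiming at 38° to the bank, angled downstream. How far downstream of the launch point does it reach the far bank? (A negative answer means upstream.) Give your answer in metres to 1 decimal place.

Perpendicular speed = 1.293 m/s; crossing time = 520 / 1.293 = 402.200 s.
Net downstream speed = 4.755 m/s.
Drift = 4.755 × 402.200 = 1912.390 m (downstream).

1912.4 m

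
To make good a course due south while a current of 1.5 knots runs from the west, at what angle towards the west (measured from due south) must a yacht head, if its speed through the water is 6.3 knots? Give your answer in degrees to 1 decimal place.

13.8°

The current pushes perpendicular to the desired track; the heading must have a component into the current equal to 1.5 knots: 6.3 sin θ = 1.5.
sin θ = 0.2381, so θ = 13.774°.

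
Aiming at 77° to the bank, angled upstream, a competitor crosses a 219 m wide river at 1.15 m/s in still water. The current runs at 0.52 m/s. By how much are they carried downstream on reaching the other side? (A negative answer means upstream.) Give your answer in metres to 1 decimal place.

Perpendicular speed = 1.121 m/s; crossing time = 219 / 1.121 = 195.444 s.
Net downstream speed = 0.261 m/s.
Drift = 0.261 × 195.444 = 51.071 m (downstream).

51.1 m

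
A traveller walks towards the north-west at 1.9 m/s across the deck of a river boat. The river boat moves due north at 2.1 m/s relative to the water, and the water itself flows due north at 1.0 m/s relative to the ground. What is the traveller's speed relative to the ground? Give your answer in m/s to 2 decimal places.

In east/north components (m/s): traveller relative to river boat = (-1.344, 1.344); river boat relative to water = (0.000, 2.100); water relative to ground = (0.000, 1.000).
Sum = (-1.344, 4.444) m/s.
Speed = |(-1.344, 4.444)| = 4.642 m/s.

4.64 m/s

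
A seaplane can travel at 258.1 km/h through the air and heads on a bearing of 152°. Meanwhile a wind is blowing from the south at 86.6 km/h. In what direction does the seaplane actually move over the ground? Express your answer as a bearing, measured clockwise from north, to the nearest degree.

Taking east as x and north as y: velocity relative to the air = (121.171, -227.889) km/h; the air relative to ground = (0.000, 86.600) km/h.
Velocity relative to ground = (121.171, -227.889) + (0.000, 86.600) = (121.171, -141.289) km/h.
Bearing = atan2(121.17, -141.29) = 139.38° clockwise from north.

139°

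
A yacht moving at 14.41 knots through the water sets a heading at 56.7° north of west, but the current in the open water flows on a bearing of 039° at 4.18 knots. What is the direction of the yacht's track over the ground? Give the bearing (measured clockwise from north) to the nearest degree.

341°

Taking east as x and north as y: velocity relative to the water = (-7.911, 12.044) knots; the water relative to ground = (2.631, 3.248) knots.
Velocity relative to ground = (-7.911, 12.044) + (2.631, 3.248) = (-5.281, 15.292) knots.
Bearing = atan2(-5.28, 15.29) = 340.95° clockwise from north.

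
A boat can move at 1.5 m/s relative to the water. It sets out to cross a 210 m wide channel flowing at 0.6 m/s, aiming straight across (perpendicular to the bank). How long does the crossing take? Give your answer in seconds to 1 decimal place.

The component of the boat's velocity perpendicular to the bank is 1.5 m/s.
The flow acts along the bank and has no component across it.
Time = 210 / 1.500 = 140.000 s.

140.0 s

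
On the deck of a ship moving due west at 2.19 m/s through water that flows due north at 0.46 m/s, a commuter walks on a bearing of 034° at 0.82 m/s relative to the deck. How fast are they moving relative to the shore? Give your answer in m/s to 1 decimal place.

2.1 m/s

In east/north components (m/s): commuter relative to ship = (0.459, 0.680); ship relative to water = (-2.190, 0.000); water relative to ground = (0.000, 0.460).
Sum = (-1.731, 1.140) m/s.
Speed = |(-1.731, 1.140)| = 2.073 m/s.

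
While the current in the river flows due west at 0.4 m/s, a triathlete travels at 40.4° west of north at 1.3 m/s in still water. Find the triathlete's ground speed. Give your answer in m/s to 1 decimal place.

Taking east as x and north as y: velocity relative to the water = (-0.843, 0.990) m/s; the water relative to ground = (-0.400, 0.000) m/s.
Velocity relative to ground = (-0.843, 0.990) + (-0.400, 0.000) = (-1.243, 0.990) m/s.
Speed = |(-1.243, 0.990)| = 1.589 m/s.

1.6 m/s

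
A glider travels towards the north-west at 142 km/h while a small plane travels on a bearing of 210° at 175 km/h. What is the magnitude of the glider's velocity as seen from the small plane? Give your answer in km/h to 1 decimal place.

Taking east as x and north as y: glider velocity = (-100.409, 100.409) km/h; small plane velocity = (-87.500, -151.554) km/h.
Velocity of glider relative to small plane = (-100.409, 100.409) − (-87.500, -151.554) = (-12.909, 251.964) km/h.
Magnitude = |(-12.909, 251.964)| = 252.294 km/h.

252.3 km/h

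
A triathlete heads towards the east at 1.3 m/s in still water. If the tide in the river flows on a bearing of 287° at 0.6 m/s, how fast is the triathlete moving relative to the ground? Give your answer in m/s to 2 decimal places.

Taking east as x and north as y: velocity relative to the water = (1.300, 0.000) m/s; the water relative to ground = (-0.574, 0.175) m/s.
Velocity relative to ground = (1.300, 0.000) + (-0.574, 0.175) = (0.726, 0.175) m/s.
Speed = |(0.726, 0.175)| = 0.747 m/s.

0.75 m/s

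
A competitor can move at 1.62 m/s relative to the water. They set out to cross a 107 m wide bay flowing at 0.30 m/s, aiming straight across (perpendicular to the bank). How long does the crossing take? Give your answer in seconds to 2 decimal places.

66.05 s

The component of the competitor's velocity perpendicular to the bank is 1.62 m/s.
The flow acts along the bank and has no component across it.
Time = 107 / 1.620 = 66.049 s.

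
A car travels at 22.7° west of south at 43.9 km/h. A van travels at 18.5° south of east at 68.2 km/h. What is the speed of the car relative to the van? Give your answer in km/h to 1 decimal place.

83.8 km/h

Taking east as x and north as y: car velocity = (-16.941, -40.499) km/h; van velocity = (64.676, -21.640) km/h.
Velocity of car relative to van = (-16.941, -40.499) − (64.676, -21.640) = (-81.617, -18.859) km/h.
Magnitude = |(-81.617, -18.859)| = 83.768 km/h.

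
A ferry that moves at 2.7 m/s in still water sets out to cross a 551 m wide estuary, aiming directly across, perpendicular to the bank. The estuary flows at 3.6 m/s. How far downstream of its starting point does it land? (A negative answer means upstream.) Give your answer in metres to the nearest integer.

Perpendicular speed = 2.700 m/s; crossing time = 551 / 2.700 = 204.074 s.
Net downstream speed = 3.600 m/s.
Drift = 3.600 × 204.074 = 734.667 m (downstream).

735 m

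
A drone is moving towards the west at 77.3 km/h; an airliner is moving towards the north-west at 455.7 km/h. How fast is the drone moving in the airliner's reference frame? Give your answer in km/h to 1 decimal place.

Taking east as x and north as y: drone velocity = (-77.300, 0.000) km/h; airliner velocity = (-322.229, 322.229) km/h.
Velocity of drone relative to airliner = (-77.300, 0.000) − (-322.229, 322.229) = (244.929, -322.229) km/h.
Magnitude = |(244.929, -322.229)| = 404.748 km/h.

404.7 km/h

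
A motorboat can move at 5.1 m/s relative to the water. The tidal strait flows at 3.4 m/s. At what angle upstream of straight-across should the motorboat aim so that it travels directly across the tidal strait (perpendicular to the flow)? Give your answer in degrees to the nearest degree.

To cancel the current, the upstream component of the motorboat's velocity must equal the flow: 5.1 sin θ = 3.4.
sin θ = 3.4 / 5.1 = 0.6667.
θ = arcsin(0.6667) = 41.810°.

42°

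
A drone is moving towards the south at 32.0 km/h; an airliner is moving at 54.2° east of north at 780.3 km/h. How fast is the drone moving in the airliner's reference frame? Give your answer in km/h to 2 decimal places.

799.44 km/h

Taking east as x and north as y: drone velocity = (0.000, -32.000) km/h; airliner velocity = (632.873, 456.442) km/h.
Velocity of drone relative to airliner = (0.000, -32.000) − (632.873, 456.442) = (-632.873, -488.442) km/h.
Magnitude = |(-632.873, -488.442)| = 799.440 km/h.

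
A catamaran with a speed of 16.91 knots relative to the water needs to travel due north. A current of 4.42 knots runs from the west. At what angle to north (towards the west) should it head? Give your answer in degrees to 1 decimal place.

15.2°

The current pushes perpendicular to the desired track; the heading must have a component into the current equal to 4.42 knots: 16.91 sin θ = 4.42.
sin θ = 0.2614, so θ = 15.152°.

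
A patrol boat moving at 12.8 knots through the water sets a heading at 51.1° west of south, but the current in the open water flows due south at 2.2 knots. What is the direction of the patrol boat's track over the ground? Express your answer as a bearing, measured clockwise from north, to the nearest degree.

Taking east as x and north as y: velocity relative to the water = (-9.962, -8.038) knots; the water relative to ground = (0.000, -2.200) knots.
Velocity relative to ground = (-9.962, -8.038) + (0.000, -2.200) = (-9.962, -10.238) knots.
Bearing = atan2(-9.96, -10.24) = 224.22° clockwise from north.

224°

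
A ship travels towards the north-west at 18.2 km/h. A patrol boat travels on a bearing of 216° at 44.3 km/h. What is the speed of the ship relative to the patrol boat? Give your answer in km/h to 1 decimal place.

Taking east as x and north as y: ship velocity = (-12.869, 12.869) km/h; patrol boat velocity = (-26.039, -35.839) km/h.
Velocity of ship relative to patrol boat = (-12.869, 12.869) − (-26.039, -35.839) = (13.170, 48.709) km/h.
Magnitude = |(13.170, 48.709)| = 50.458 km/h.

50.5 km/h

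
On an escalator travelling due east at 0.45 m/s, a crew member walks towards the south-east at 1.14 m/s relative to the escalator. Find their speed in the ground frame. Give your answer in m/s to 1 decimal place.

1.5 m/s

Taking east as x and north as y: escalator velocity = (0.450, 0.000) m/s; crew member velocity relative to escalator = (0.806, -0.806) m/s.
Velocity relative to ground = (0.450, 0.000) + (0.806, -0.806) = (1.256, -0.806) m/s.
Speed = |(1.256, -0.806)| = 1.493 m/s.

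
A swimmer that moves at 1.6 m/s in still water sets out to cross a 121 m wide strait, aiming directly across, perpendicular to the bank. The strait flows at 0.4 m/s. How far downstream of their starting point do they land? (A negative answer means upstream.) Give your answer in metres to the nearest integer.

30 m

Perpendicular speed = 1.600 m/s; crossing time = 121 / 1.600 = 75.625 s.
Net downstream speed = 0.400 m/s.
Drift = 0.400 × 75.625 = 30.250 m (downstream).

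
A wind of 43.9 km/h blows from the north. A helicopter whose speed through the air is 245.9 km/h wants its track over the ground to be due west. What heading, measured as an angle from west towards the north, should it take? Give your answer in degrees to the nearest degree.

10°

The wind pushes perpendicular to the desired track; the heading must have a component into the wind equal to 43.9 km/h: 245.9 sin θ = 43.9.
sin θ = 0.1785, so θ = 10.284°.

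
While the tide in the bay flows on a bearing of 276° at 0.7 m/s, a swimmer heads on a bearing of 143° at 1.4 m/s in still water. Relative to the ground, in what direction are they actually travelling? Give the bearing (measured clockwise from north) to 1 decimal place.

Taking east as x and north as y: velocity relative to the water = (0.843, -1.118) m/s; the water relative to ground = (-0.696, 0.073) m/s.
Velocity relative to ground = (0.843, -1.118) + (-0.696, 0.073) = (0.146, -1.045) m/s.
Bearing = atan2(0.15, -1.04) = 172.03° clockwise from north.

172.0°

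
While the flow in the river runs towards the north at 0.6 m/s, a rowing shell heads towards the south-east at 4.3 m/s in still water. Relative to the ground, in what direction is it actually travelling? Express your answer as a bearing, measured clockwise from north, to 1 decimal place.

128.8°

Taking east as x and north as y: velocity relative to the water = (3.041, -3.041) m/s; the water relative to ground = (0.000, 0.600) m/s.
Velocity relative to ground = (3.041, -3.041) + (0.000, 0.600) = (3.041, -2.441) m/s.
Bearing = atan2(3.04, -2.44) = 128.75° clockwise from north.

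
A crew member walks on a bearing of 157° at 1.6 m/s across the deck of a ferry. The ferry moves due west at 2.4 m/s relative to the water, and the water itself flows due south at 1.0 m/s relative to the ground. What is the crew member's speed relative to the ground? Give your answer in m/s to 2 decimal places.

In east/north components (m/s): crew member relative to ferry = (0.625, -1.473); ferry relative to water = (-2.400, 0.000); water relative to ground = (0.000, -1.000).
Sum = (-1.775, -2.473) m/s.
Speed = |(-1.775, -2.473)| = 3.044 m/s.

3.04 m/s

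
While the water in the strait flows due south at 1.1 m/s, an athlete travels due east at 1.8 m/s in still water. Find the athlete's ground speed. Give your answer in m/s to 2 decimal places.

2.11 m/s

Taking east as x and north as y: velocity relative to the water = (1.800, 0.000) m/s; the water relative to ground = (0.000, -1.100) m/s.
Velocity relative to ground = (1.800, 0.000) + (0.000, -1.100) = (1.800, -1.100) m/s.
Speed = |(1.800, -1.100)| = 2.110 m/s.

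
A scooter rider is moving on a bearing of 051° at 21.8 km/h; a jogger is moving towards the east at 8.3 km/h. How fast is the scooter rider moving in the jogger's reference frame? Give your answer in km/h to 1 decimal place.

Taking east as x and north as y: scooter rider velocity = (16.942, 13.719) km/h; jogger velocity = (8.300, 0.000) km/h.
Velocity of scooter rider relative to jogger = (16.942, 13.719) − (8.300, 0.000) = (8.642, 13.719) km/h.
Magnitude = |(8.642, 13.719)| = 16.214 km/h.

16.2 km/h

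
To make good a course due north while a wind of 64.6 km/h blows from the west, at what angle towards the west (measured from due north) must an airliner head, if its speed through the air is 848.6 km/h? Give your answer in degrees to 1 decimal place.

4.4°

The wind pushes perpendicular to the desired track; the heading must have a component into the wind equal to 64.6 km/h: 848.6 sin θ = 64.6.
sin θ = 0.0761, so θ = 4.366°.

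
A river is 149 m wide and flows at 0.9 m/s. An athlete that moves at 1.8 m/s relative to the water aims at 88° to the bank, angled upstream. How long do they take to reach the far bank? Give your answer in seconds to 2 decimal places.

The component of the athlete's velocity perpendicular to the bank is 1.8 × sin 88° = 1.799 m/s.
The flow acts along the bank and has no component across it.
Time = 149 / 1.799 = 82.828 s.

82.83 s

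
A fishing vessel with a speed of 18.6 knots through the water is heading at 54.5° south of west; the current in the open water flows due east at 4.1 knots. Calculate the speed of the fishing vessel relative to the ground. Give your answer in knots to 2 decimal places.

16.56 knots

Taking east as x and north as y: velocity relative to the water = (-10.801, -15.143) knots; the water relative to ground = (4.100, 0.000) knots.
Velocity relative to ground = (-10.801, -15.143) + (4.100, 0.000) = (-6.701, -15.143) knots.
Speed = |(-6.701, -15.143)| = 16.559 knots.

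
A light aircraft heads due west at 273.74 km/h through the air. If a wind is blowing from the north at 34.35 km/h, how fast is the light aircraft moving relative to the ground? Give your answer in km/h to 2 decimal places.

275.89 km/h

Taking east as x and north as y: velocity relative to the air = (-273.740, 0.000) km/h; the air relative to ground = (0.000, -34.350) km/h.
Velocity relative to ground = (-273.740, 0.000) + (0.000, -34.350) = (-273.740, -34.350) km/h.
Speed = |(-273.740, -34.350)| = 275.887 km/h.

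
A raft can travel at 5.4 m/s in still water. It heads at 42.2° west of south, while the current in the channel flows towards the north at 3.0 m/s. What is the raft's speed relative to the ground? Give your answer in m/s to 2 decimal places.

3.76 m/s

Taking east as x and north as y: velocity relative to the water = (-3.627, -4.000) m/s; the water relative to ground = (0.000, 3.000) m/s.
Velocity relative to ground = (-3.627, -4.000) + (0.000, 3.000) = (-3.627, -1.000) m/s.
Speed = |(-3.627, -1.000)| = 3.763 m/s.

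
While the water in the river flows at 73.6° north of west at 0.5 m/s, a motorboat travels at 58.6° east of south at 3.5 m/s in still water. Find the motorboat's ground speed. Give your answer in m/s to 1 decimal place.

3.1 m/s

Taking east as x and north as y: velocity relative to the water = (2.987, -1.824) m/s; the water relative to ground = (-0.141, 0.480) m/s.
Velocity relative to ground = (2.987, -1.824) + (-0.141, 0.480) = (2.846, -1.344) m/s.
Speed = |(2.846, -1.344)| = 3.148 m/s.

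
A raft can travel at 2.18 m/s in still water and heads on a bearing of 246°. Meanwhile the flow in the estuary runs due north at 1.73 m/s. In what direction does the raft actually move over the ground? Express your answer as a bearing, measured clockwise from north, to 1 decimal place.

Taking east as x and north as y: velocity relative to the water = (-1.992, -0.887) m/s; the water relative to ground = (0.000, 1.730) m/s.
Velocity relative to ground = (-1.992, -0.887) + (0.000, 1.730) = (-1.992, 0.843) m/s.
Bearing = atan2(-1.99, 0.84) = 292.95° clockwise from north.

293.0°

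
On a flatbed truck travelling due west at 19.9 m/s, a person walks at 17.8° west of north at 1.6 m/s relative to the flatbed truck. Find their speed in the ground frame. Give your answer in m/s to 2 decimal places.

Taking east as x and north as y: flatbed truck velocity = (-19.900, 0.000) m/s; person velocity relative to flatbed truck = (-0.489, 1.523) m/s.
Velocity relative to ground = (-19.900, 0.000) + (-0.489, 1.523) = (-20.389, 1.523) m/s.
Speed = |(-20.389, 1.523)| = 20.446 m/s.

20.45 m/s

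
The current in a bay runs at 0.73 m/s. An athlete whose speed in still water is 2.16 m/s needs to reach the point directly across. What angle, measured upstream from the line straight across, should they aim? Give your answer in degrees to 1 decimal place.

To cancel the current, the upstream component of the athlete's velocity must equal the flow: 2.16 sin θ = 0.73.
sin θ = 0.73 / 2.16 = 0.3380.
θ = arcsin(0.3380) = 19.753°.

19.8°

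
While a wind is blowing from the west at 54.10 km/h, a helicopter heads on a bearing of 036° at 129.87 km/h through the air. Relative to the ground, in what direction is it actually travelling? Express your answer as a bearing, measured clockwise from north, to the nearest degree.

051°

Taking east as x and north as y: velocity relative to the air = (76.336, 105.067) km/h; the air relative to ground = (54.100, 0.000) km/h.
Velocity relative to ground = (76.336, 105.067) + (54.100, 0.000) = (130.436, 105.067) km/h.
Bearing = atan2(130.44, 105.07) = 51.15° clockwise from north.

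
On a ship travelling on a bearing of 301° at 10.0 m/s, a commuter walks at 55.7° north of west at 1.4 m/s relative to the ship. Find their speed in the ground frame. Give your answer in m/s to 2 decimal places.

Taking east as x and north as y: ship velocity = (-8.572, 5.150) m/s; commuter velocity relative to ship = (-0.789, 1.157) m/s.
Velocity relative to ground = (-8.572, 5.150) + (-0.789, 1.157) = (-9.361, 6.307) m/s.
Speed = |(-9.361, 6.307)| = 11.287 m/s.

11.29 m/s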